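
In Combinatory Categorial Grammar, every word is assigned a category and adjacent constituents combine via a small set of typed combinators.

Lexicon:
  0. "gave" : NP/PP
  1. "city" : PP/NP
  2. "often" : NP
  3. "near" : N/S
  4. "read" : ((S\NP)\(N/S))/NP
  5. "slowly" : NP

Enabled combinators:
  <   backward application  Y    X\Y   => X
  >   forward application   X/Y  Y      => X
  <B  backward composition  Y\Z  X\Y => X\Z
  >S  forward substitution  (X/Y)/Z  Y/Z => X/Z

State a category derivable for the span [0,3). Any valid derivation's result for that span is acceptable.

NP

[0,6] S   <
  [0,3] NP   >
    [0,1] "gave" : NP/PP
    [1,3] PP   >
      [1,2] "city" : PP/NP
      [2,3] "often" : NP
  [3,6] S\NP   <
    [3,4] "near" : N/S
    [4,6] (S\NP)\(N/S)   >
      [4,5] "read" : ((S\NP)\(N/S))/NP
      [5,6] "slowly" : NP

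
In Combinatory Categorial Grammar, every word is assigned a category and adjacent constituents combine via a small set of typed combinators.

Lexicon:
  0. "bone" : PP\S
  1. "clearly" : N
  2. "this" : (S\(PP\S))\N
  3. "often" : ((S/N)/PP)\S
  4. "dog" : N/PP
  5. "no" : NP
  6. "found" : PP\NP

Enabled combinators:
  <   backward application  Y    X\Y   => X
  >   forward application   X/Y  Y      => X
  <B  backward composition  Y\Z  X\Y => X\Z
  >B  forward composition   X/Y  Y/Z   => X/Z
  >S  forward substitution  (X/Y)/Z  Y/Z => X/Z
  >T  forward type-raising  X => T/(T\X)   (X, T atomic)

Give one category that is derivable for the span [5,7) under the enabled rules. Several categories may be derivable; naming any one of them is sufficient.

[0,7] S   >
  [0,5] S/PP   >S
    [0,4] (S/N)/PP   <
      [0,3] S   <
        [0,1] "bone" : PP\S
        [1,3] S\(PP\S)   <
          [1,2] "clearly" : N
          [2,3] "this" : (S\(PP\S))\N
      [3,4] "often" : ((S/N)/PP)\S
    [4,5] "dog" : N/PP
  [5,7] PP   <
    [5,6] "no" : NP
    [6,7] "found" : PP\NP

PP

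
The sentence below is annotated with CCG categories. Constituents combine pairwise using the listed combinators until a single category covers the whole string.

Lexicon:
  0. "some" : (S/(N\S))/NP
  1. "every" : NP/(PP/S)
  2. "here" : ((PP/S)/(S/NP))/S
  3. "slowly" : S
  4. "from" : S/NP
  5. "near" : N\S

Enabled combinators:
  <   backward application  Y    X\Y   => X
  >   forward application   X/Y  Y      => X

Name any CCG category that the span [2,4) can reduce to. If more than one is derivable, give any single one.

[0,6] S   >
  [0,5] S/(N\S)   >
    [0,1] "some" : (S/(N\S))/NP
    [1,5] NP   >
      [1,2] "every" : NP/(PP/S)
      [2,5] PP/S   >
        [2,4] (PP/S)/(S/NP)   >
          [2,3] "here" : ((PP/S)/(S/NP))/S
          [3,4] "slowly" : S
        [4,5] "from" : S/NP
  [5,6] "near" : N\S

(PP/S)/(S/NP)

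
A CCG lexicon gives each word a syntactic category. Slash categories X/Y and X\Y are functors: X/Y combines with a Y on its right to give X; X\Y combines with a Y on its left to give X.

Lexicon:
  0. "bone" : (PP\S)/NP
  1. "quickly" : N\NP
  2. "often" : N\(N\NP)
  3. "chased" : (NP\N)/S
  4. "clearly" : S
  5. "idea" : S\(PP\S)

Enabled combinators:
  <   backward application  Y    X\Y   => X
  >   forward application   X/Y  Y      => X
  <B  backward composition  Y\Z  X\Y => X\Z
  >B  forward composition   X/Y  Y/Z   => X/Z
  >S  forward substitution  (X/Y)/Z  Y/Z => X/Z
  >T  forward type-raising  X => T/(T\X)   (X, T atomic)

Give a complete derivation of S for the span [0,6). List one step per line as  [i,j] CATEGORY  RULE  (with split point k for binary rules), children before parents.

[0,6] S   <
  [0,5] PP\S   >
    [0,1] "bone" : (PP\S)/NP
    [1,5] NP   <
      [1,3] N   <
        [1,2] "quickly" : N\NP
        [2,3] "often" : N\(N\NP)
      [3,5] NP\N   >
        [3,4] "chased" : (NP\N)/S
        [4,5] "clearly" : S
  [5,6] "idea" : S\(PP\S)

[0,1] (PP\S)/NP  lex  "bone"
[1,2] N\NP  lex  "quickly"
[2,3] N\(N\NP)  lex  "often"
[1,3] N  <  k=2
[3,4] (NP\N)/S  lex  "chased"
[4,5] S  lex  "clearly"
[3,5] NP\N  >  k=4
[1,5] NP  <  k=3
[0,5] PP\S  >  k=1
[5,6] S\(PP\S)  lex  "idea"
[0,6] S  <  k=5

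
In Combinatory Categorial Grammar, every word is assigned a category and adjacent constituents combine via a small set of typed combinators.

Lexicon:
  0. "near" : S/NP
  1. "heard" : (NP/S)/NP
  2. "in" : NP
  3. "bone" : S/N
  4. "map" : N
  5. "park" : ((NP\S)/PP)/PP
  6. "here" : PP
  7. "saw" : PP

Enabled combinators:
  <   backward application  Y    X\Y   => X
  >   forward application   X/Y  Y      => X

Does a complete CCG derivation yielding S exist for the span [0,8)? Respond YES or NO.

NO

S/NP (NP/S)/NP NP S/N N ((NP\S)/PP)/PP PP PP
CKY chart[0,8] = {NP}; S ∉ chart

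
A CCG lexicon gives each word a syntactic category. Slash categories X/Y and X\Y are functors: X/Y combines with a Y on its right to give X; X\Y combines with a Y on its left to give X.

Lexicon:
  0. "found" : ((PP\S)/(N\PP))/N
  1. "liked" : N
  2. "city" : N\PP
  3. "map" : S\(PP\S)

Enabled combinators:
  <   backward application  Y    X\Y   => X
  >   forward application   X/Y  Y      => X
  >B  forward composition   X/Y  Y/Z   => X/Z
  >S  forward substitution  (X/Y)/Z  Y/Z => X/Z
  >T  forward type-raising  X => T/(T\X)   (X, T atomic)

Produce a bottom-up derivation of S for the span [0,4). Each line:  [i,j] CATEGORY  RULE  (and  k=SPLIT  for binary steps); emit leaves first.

[0,4] S   <
  [0,3] PP\S   >
    [0,2] (PP\S)/(N\PP)   >
      [0,1] "found" : ((PP\S)/(N\PP))/N
      [1,2] "liked" : N
    [2,3] "city" : N\PP
  [3,4] "map" : S\(PP\S)

[0,1] ((PP\S)/(N\PP))/N  lex  "found"
[1,2] N  lex  "liked"
[0,2] (PP\S)/(N\PP)  >  k=1
[2,3] N\PP  lex  "city"
[0,3] PP\S  >  k=2
[3,4] S\(PP\S)  lex  "map"
[0,4] S  <  k=3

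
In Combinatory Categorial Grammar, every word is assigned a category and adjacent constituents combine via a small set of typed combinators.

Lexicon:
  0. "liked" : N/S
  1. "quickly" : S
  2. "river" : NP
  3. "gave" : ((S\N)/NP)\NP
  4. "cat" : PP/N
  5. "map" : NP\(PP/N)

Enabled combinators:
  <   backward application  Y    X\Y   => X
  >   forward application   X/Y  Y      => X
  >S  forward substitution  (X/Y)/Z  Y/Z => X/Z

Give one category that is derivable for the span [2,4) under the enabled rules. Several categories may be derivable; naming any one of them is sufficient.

[0,6] S   <
  [0,2] N   >
    [0,1] "liked" : N/S
    [1,2] "quickly" : S
  [2,6] S\N   >
    [2,4] (S\N)/NP   <
      [2,3] "river" : NP
      [3,4] "gave" : ((S\N)/NP)\NP
    [4,6] NP   <
      [4,5] "cat" : PP/N
      [5,6] "map" : NP\(PP/N)

(S\N)/NP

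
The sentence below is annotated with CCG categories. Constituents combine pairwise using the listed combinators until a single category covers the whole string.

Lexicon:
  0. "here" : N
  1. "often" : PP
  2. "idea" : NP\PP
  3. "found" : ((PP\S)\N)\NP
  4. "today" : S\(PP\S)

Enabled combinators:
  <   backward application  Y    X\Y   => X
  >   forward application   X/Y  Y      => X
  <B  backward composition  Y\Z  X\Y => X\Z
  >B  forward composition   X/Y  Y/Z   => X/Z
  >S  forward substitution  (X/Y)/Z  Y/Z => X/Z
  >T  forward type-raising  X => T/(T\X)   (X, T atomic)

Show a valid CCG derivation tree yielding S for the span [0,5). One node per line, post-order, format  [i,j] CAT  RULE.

[0,5] S   <
  [0,4] PP\S   <
    [0,1] "here" : N
    [1,4] (PP\S)\N   <
      [1,3] NP   >
        [1,2] NP/(NP\PP)   >T
          [1,2] "often" : PP
        [2,3] "idea" : NP\PP
      [3,4] "found" : ((PP\S)\N)\NP
  [4,5] "today" : S\(PP\S)

[0,1] N  lex  "here"
[1,2] PP  lex  "often"
[1,2] NP/(NP\PP)  >T
[2,3] NP\PP  lex  "idea"
[1,3] NP  >  k=2
[3,4] ((PP\S)\N)\NP  lex  "found"
[1,4] (PP\S)\N  <  k=3
[0,4] PP\S  <  k=1
[4,5] S\(PP\S)  lex  "today"
[0,5] S  <  k=4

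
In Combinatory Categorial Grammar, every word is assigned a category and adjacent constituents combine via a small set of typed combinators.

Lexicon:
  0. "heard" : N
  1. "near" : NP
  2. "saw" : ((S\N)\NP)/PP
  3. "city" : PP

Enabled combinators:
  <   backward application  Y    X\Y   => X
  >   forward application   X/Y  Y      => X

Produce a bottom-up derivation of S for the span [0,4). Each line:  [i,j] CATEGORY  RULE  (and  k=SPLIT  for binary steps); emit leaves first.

[0,1] N  lex  "heard"
[1,2] NP  lex  "near"
[2,3] ((S\N)\NP)/PP  lex  "saw"
[3,4] PP  lex  "city"
[2,4] (S\N)\NP  >  k=3
[1,4] S\N  <  k=2
[0,4] S  <  k=1

[0,4] S   <
  [0,1] "heard" : N
  [1,4] S\N   <
    [1,2] "near" : NP
    [2,4] (S\N)\NP   >
      [2,3] "saw" : ((S\N)\NP)/PP
      [3,4] "city" : PP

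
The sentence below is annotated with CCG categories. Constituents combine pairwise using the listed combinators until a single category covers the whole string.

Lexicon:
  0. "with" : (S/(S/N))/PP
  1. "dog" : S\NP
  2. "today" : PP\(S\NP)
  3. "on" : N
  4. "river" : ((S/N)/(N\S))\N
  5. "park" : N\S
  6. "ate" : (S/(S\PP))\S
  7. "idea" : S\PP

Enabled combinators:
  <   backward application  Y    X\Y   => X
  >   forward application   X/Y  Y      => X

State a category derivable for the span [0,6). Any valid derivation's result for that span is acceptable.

S

[0,8] S   >
  [0,7] S/(S\PP)   <
    [0,6] S   >
      [0,3] S/(S/N)   >
        [0,1] "with" : (S/(S/N))/PP
        [1,3] PP   <
          [1,2] "dog" : S\NP
          [2,3] "today" : PP\(S\NP)
      [3,6] S/N   >
        [3,5] (S/N)/(N\S)   <
          [3,4] "on" : N
          [4,5] "river" : ((S/N)/(N\S))\N
        [5,6] "park" : N\S
    [6,7] "ate" : (S/(S\PP))\S
  [7,8] "idea" : S\PP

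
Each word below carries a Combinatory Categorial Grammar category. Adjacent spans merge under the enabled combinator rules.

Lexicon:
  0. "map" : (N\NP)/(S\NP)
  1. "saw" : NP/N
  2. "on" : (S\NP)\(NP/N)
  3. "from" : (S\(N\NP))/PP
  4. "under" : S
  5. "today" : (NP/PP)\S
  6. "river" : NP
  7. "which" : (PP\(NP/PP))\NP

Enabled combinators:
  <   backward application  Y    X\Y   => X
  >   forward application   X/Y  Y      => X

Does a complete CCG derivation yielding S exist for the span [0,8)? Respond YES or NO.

YES

[0,8] S   <
  [0,3] N\NP   >
    [0,1] "map" : (N\NP)/(S\NP)
    [1,3] S\NP   <
      [1,2] "saw" : NP/N
      [2,3] "on" : (S\NP)\(NP/N)
  [3,8] S\(N\NP)   >
    [3,4] "from" : (S\(N\NP))/PP
    [4,8] PP   <
      [4,6] NP/PP   <
        [4,5] "under" : S
        [5,6] "today" : (NP/PP)\S
      [6,8] PP\(NP/PP)   <
        [6,7] "river" : NP
        [7,8] "which" : (PP\(NP/PP))\NP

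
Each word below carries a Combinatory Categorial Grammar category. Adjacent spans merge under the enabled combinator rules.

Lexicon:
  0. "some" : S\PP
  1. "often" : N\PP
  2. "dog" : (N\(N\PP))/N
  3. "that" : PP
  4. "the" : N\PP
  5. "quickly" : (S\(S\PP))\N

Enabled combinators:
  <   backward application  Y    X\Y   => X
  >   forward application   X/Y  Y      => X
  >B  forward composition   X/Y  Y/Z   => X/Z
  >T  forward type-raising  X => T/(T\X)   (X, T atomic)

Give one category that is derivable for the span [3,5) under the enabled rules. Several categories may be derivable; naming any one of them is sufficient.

N

[0,6] S   <
  [0,1] "some" : S\PP
  [1,6] S\(S\PP)   <
    [1,5] N   <
      [1,2] "often" : N\PP
      [2,5] N\(N\PP)   >
        [2,3] "dog" : (N\(N\PP))/N
        [3,5] N   <
          [3,4] "that" : PP
          [4,5] "the" : N\PP
    [5,6] "quickly" : (S\(S\PP))\N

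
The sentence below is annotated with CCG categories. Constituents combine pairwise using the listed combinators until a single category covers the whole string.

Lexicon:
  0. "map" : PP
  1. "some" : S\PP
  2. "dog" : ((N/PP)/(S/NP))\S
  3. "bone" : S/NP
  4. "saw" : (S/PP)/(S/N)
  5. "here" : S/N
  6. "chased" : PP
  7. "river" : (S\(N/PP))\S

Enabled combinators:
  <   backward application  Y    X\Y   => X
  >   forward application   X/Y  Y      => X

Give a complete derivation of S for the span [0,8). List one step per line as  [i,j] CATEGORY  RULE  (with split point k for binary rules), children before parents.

[0,8] S   <
  [0,4] N/PP   >
    [0,3] (N/PP)/(S/NP)   <
      [0,2] S   <
        [0,1] "map" : PP
        [1,2] "some" : S\PP
      [2,3] "dog" : ((N/PP)/(S/NP))\S
    [3,4] "bone" : S/NP
  [4,8] S\(N/PP)   <
    [4,7] S   >
      [4,6] S/PP   >
        [4,5] "saw" : (S/PP)/(S/N)
        [5,6] "here" : S/N
      [6,7] "chased" : PP
    [7,8] "river" : (S\(N/PP))\S

[0,1] PP  lex  "map"
[1,2] S\PP  lex  "some"
[0,2] S  <  k=1
[2,3] ((N/PP)/(S/NP))\S  lex  "dog"
[0,3] (N/PP)/(S/NP)  <  k=2
[3,4] S/NP  lex  "bone"
[0,4] N/PP  >  k=3
[4,5] (S/PP)/(S/N)  lex  "saw"
[5,6] S/N  lex  "here"
[4,6] S/PP  >  k=5
[6,7] PP  lex  "chased"
[4,7] S  >  k=6
[7,8] (S\(N/PP))\S  lex  "river"
[4,8] S\(N/PP)  <  k=7
[0,8] S  <  k=4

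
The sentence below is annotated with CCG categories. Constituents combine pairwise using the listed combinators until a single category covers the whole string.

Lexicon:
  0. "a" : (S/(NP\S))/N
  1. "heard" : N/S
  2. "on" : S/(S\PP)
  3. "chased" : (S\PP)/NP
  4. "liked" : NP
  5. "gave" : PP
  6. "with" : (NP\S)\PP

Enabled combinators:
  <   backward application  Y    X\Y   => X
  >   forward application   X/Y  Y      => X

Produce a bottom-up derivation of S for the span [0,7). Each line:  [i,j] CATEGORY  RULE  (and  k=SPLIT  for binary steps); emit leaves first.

[0,1] (S/(NP\S))/N  lex  "a"
[1,2] N/S  lex  "heard"
[2,3] S/(S\PP)  lex  "on"
[3,4] (S\PP)/NP  lex  "chased"
[4,5] NP  lex  "liked"
[3,5] S\PP  >  k=4
[2,5] S  >  k=3
[1,5] N  >  k=2
[0,5] S/(NP\S)  >  k=1
[5,6] PP  lex  "gave"
[6,7] (NP\S)\PP  lex  "with"
[5,7] NP\S  <  k=6
[0,7] S  >  k=5

[0,7] S   >
  [0,5] S/(NP\S)   >
    [0,1] "a" : (S/(NP\S))/N
    [1,5] N   >
      [1,2] "heard" : N/S
      [2,5] S   >
        [2,3] "on" : S/(S\PP)
        [3,5] S\PP   >
          [3,4] "chased" : (S\PP)/NP
          [4,5] "liked" : NP
  [5,7] NP\S   <
    [5,6] "gave" : PP
    [6,7] "with" : (NP\S)\PP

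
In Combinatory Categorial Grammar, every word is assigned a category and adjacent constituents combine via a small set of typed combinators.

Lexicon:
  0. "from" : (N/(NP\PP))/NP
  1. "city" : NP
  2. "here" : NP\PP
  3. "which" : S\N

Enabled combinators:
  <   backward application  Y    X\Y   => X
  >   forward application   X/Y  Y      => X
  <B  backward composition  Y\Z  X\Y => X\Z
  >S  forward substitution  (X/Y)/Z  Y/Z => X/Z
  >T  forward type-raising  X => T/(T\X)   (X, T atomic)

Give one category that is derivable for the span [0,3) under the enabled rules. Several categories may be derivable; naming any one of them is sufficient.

N

[0,4] S   <
  [0,3] N   >
    [0,2] N/(NP\PP)   >
      [0,1] "from" : (N/(NP\PP))/NP
      [1,2] "city" : NP
    [2,3] "here" : NP\PP
  [3,4] "which" : S\N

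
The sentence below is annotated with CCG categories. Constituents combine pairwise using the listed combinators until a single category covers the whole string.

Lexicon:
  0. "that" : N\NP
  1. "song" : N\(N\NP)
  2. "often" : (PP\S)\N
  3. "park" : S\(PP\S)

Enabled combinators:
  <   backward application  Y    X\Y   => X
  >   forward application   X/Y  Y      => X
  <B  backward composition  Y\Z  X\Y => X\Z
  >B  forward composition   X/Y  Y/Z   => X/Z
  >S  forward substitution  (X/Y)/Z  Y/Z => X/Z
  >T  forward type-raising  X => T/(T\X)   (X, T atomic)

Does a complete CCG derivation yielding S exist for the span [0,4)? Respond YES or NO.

YES

[0,4] S   <
  [0,3] PP\S   <
    [0,2] N   <
      [0,1] "that" : N\NP
      [1,2] "song" : N\(N\NP)
    [2,3] "often" : (PP\S)\N
  [3,4] "park" : S\(PP\S)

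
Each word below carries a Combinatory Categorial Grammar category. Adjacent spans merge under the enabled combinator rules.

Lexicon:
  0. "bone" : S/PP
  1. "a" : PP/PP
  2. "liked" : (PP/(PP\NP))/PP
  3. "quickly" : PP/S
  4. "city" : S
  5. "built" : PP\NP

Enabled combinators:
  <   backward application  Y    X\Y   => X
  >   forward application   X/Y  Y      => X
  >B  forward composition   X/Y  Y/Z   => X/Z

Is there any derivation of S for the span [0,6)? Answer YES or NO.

YES

[0,6] S   >
  [0,2] S/PP   >B
    [0,1] "bone" : S/PP
    [1,2] "a" : PP/PP
  [2,6] PP   >
    [2,5] PP/(PP\NP)   >
      [2,3] "liked" : (PP/(PP\NP))/PP
      [3,5] PP   >
        [3,4] "quickly" : PP/S
        [4,5] "city" : S
    [5,6] "built" : PP\NP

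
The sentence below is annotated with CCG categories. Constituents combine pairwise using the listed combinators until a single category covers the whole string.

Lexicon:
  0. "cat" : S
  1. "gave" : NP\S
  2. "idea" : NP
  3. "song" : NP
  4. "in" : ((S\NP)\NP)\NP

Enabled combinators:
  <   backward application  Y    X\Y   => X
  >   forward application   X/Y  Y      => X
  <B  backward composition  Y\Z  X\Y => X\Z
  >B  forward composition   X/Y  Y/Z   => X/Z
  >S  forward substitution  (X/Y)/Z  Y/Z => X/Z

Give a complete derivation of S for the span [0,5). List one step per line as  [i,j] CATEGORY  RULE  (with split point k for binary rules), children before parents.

[0,1] S  lex  "cat"
[1,2] NP\S  lex  "gave"
[0,2] NP  <  k=1
[2,3] NP  lex  "idea"
[3,4] NP  lex  "song"
[4,5] ((S\NP)\NP)\NP  lex  "in"
[3,5] (S\NP)\NP  <  k=4
[2,5] S\NP  <  k=3
[0,5] S  <  k=2

[0,5] S   <
  [0,2] NP   <
    [0,1] "cat" : S
    [1,2] "gave" : NP\S
  [2,5] S\NP   <
    [2,3] "idea" : NP
    [3,5] (S\NP)\NP   <
      [3,4] "song" : NP
      [4,5] "in" : ((S\NP)\NP)\NP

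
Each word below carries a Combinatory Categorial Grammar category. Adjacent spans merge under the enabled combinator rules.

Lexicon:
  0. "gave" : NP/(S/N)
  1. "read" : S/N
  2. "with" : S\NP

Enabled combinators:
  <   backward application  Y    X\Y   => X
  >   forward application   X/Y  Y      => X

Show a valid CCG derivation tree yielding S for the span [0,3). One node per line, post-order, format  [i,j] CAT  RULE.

[0,1] NP/(S/N)  lex  "gave"
[1,2] S/N  lex  "read"
[0,2] NP  >  k=1
[2,3] S\NP  lex  "with"
[0,3] S  <  k=2

[0,3] S   <
  [0,2] NP   >
    [0,1] "gave" : NP/(S/N)
    [1,2] "read" : S/N
  [2,3] "with" : S\NP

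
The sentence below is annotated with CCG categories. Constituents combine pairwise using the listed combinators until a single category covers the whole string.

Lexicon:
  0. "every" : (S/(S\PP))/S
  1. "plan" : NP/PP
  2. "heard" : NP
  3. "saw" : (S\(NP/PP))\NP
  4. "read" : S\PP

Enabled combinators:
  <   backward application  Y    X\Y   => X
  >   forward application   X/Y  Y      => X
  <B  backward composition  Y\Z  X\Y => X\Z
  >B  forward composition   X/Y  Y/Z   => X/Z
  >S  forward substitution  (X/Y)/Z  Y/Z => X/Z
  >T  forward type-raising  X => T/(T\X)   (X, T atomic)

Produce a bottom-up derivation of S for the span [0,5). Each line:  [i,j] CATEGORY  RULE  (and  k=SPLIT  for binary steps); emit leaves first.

[0,1] (S/(S\PP))/S  lex  "every"
[1,2] NP/PP  lex  "plan"
[2,3] NP  lex  "heard"
[3,4] (S\(NP/PP))\NP  lex  "saw"
[2,4] S\(NP/PP)  <  k=3
[1,4] S  <  k=2
[0,4] S/(S\PP)  >  k=1
[4,5] S\PP  lex  "read"
[0,5] S  >  k=4

[0,5] S   >
  [0,4] S/(S\PP)   >
    [0,1] "every" : (S/(S\PP))/S
    [1,4] S   <
      [1,2] "plan" : NP/PP
      [2,4] S\(NP/PP)   <
        [2,3] "heard" : NP
        [3,4] "saw" : (S\(NP/PP))\NP
  [4,5] "read" : S\PP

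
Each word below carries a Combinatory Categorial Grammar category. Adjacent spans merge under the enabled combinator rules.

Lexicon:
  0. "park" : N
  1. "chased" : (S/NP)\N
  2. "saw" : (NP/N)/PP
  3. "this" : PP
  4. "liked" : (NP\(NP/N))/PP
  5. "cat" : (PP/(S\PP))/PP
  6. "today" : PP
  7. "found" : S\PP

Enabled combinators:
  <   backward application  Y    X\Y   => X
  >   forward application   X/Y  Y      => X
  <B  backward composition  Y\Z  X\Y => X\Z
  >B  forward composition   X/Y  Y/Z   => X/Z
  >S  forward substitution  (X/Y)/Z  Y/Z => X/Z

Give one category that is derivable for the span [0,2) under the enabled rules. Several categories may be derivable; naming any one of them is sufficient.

[0,8] S   >
  [0,2] S/NP   <
    [0,1] "park" : N
    [1,2] "chased" : (S/NP)\N
  [2,8] NP   <
    [2,4] NP/N   >
      [2,3] "saw" : (NP/N)/PP
      [3,4] "this" : PP
    [4,8] NP\(NP/N)   >
      [4,5] "liked" : (NP\(NP/N))/PP
      [5,8] PP   >
        [5,7] PP/(S\PP)   >
          [5,6] "cat" : (PP/(S\PP))/PP
          [6,7] "today" : PP
        [7,8] "found" : S\PP

S/NP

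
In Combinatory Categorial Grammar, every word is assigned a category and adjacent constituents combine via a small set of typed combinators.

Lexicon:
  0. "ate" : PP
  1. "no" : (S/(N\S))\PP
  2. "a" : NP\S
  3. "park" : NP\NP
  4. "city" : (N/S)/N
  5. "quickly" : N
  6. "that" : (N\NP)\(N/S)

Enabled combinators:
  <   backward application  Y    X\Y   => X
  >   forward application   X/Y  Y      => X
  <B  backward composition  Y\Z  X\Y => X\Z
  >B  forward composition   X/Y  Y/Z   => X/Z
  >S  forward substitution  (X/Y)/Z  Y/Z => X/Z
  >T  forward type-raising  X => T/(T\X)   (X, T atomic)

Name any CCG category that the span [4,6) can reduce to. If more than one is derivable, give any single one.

[0,7] S   >
  [0,2] S/(N\S)   <
    [0,1] "ate" : PP
    [1,2] "no" : (S/(N\S))\PP
  [2,7] N\S   <B
    [2,3] "a" : NP\S
    [3,7] N\NP   <B
      [3,4] "park" : NP\NP
      [4,7] N\NP   <
        [4,6] N/S   >
          [4,5] "city" : (N/S)/N
          [5,6] "quickly" : N
        [6,7] "that" : (N\NP)\(N/S)

N/S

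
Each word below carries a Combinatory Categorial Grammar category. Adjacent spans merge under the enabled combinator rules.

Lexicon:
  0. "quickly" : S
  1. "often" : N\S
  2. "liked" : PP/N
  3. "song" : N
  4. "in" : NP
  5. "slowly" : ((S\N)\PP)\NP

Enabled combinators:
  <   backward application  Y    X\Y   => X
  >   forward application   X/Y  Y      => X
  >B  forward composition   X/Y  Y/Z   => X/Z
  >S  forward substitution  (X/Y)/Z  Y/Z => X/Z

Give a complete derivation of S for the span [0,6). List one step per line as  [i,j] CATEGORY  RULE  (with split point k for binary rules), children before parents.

[0,6] S   <
  [0,2] N   <
    [0,1] "quickly" : S
    [1,2] "often" : N\S
  [2,6] S\N   <
    [2,4] PP   >
      [2,3] "liked" : PP/N
      [3,4] "song" : N
    [4,6] (S\N)\PP   <
      [4,5] "in" : NP
      [5,6] "slowly" : ((S\N)\PP)\NP

[0,1] S  lex  "quickly"
[1,2] N\S  lex  "often"
[0,2] N  <  k=1
[2,3] PP/N  lex  "liked"
[3,4] N  lex  "song"
[2,4] PP  >  k=3
[4,5] NP  lex  "in"
[5,6] ((S\N)\PP)\NP  lex  "slowly"
[4,6] (S\N)\PP  <  k=5
[2,6] S\N  <  k=4
[0,6] S  <  k=2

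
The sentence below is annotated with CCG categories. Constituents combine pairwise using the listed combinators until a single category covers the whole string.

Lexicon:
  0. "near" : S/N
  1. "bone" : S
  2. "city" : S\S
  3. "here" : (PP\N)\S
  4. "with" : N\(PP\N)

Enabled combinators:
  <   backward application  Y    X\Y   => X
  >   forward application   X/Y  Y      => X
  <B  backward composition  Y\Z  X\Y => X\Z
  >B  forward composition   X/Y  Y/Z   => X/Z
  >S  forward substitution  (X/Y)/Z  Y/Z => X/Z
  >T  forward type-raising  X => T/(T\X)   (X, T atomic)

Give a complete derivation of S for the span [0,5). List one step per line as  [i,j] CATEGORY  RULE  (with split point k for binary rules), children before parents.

[0,1] S/N  lex  "near"
[1,2] S  lex  "bone"
[2,3] S\S  lex  "city"
[3,4] (PP\N)\S  lex  "here"
[4,5] N\(PP\N)  lex  "with"
[3,5] N\S  <B  k=4
[2,5] N\S  <B  k=3
[1,5] N  <  k=2
[0,5] S  >  k=1

[0,5] S   >
  [0,1] "near" : S/N
  [1,5] N   <
    [1,2] "bone" : S
    [2,5] N\S   <B
      [2,3] "city" : S\S
      [3,5] N\S   <B
        [3,4] "here" : (PP\N)\S
        [4,5] "with" : N\(PP\N)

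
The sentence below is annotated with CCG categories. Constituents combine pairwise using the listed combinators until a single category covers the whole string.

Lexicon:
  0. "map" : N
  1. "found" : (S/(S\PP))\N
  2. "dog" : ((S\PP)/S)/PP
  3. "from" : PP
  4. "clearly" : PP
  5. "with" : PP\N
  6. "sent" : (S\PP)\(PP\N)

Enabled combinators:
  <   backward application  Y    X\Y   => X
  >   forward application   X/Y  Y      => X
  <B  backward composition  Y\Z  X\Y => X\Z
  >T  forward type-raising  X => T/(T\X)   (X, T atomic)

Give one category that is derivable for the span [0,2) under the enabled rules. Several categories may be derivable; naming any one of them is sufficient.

S/(S\PP)

[0,7] S   >
  [0,2] S/(S\PP)   <
    [0,1] "map" : N
    [1,2] "found" : (S/(S\PP))\N
  [2,7] S\PP   >
    [2,4] (S\PP)/S   >
      [2,3] "dog" : ((S\PP)/S)/PP
      [3,4] "from" : PP
    [4,7] S   <
      [4,5] "clearly" : PP
      [5,7] S\PP   <
        [5,6] "with" : PP\N
        [6,7] "sent" : (S\PP)\(PP\N)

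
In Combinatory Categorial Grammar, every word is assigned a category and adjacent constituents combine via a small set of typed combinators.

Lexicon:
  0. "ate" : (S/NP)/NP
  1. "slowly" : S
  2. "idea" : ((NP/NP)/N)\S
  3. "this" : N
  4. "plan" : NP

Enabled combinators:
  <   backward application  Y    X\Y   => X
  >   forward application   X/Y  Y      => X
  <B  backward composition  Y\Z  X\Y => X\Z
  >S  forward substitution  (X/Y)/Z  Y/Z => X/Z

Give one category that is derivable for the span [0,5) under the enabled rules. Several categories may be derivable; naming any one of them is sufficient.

[0,5] S   >
  [0,4] S/NP   >S
    [0,1] "ate" : (S/NP)/NP
    [1,4] NP/NP   >
      [1,3] (NP/NP)/N   <
        [1,2] "slowly" : S
        [2,3] "idea" : ((NP/NP)/N)\S
      [3,4] "this" : N
  [4,5] "plan" : NP

S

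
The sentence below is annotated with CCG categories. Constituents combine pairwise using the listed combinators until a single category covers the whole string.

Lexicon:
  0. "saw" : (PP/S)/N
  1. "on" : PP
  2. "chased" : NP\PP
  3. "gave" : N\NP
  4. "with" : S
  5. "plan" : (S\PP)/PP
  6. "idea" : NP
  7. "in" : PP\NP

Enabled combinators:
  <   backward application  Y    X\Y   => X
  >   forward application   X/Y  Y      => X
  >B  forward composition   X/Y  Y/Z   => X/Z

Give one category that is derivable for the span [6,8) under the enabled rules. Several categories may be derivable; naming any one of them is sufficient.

PP

[0,8] S   <
  [0,5] PP   >
    [0,4] PP/S   >
      [0,1] "saw" : (PP/S)/N
      [1,4] N   <
        [1,3] NP   <
          [1,2] "on" : PP
          [2,3] "chased" : NP\PP
        [3,4] "gave" : N\NP
    [4,5] "with" : S
  [5,8] S\PP   >
    [5,6] "plan" : (S\PP)/PP
    [6,8] PP   <
      [6,7] "idea" : NP
      [7,8] "in" : PP\NP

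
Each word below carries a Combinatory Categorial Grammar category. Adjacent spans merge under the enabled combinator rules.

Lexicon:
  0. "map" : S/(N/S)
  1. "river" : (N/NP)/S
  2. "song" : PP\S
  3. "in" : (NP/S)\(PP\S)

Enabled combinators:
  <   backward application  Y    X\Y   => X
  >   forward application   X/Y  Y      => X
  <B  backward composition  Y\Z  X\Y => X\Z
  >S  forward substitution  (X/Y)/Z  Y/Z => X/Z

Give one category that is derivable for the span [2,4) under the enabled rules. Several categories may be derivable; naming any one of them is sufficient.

NP/S

[0,4] S   >
  [0,1] "map" : S/(N/S)
  [1,4] N/S   >S
    [1,2] "river" : (N/NP)/S
    [2,4] NP/S   <
      [2,3] "song" : PP\S
      [3,4] "in" : (NP/S)\(PP\S)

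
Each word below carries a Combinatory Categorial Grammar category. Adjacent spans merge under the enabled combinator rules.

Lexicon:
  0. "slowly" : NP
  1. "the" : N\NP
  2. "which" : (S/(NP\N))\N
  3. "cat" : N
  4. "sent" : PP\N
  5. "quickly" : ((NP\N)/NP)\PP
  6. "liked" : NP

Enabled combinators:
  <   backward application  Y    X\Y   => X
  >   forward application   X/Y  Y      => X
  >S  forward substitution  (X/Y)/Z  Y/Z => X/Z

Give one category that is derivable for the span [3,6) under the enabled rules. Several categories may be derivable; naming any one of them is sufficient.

[0,7] S   >
  [0,3] S/(NP\N)   <
    [0,2] N   <
      [0,1] "slowly" : NP
      [1,2] "the" : N\NP
    [2,3] "which" : (S/(NP\N))\N
  [3,7] NP\N   >
    [3,6] (NP\N)/NP   <
      [3,5] PP   <
        [3,4] "cat" : N
        [4,5] "sent" : PP\N
      [5,6] "quickly" : ((NP\N)/NP)\PP
    [6,7] "liked" : NP

(NP\N)/NP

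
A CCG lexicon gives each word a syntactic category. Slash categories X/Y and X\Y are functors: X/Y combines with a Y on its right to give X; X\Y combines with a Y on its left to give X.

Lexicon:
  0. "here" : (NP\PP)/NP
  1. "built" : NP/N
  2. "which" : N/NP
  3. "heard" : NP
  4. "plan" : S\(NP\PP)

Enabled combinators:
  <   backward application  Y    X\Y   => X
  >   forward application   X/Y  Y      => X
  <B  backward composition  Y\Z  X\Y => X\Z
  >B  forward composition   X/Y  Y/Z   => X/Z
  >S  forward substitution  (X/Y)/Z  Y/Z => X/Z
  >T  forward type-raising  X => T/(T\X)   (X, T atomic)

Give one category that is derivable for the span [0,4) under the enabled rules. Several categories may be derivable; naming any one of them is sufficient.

NP\PP

[0,5] S   <
  [0,4] NP\PP   >
    [0,1] "here" : (NP\PP)/NP
    [1,4] NP   >
      [1,2] "built" : NP/N
      [2,4] N   >
        [2,3] "which" : N/NP
        [3,4] "heard" : NP
  [4,5] "plan" : S\(NP\PP)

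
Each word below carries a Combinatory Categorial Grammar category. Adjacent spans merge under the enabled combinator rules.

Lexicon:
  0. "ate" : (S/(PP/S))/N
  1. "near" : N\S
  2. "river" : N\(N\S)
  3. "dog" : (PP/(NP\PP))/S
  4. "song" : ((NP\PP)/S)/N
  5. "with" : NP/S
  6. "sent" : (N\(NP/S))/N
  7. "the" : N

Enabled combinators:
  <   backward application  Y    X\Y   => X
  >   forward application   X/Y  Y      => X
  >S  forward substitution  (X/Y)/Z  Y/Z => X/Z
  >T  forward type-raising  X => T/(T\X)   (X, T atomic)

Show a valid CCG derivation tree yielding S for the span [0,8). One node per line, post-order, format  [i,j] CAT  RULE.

[0,8] S   >
  [0,3] S/(PP/S)   >
    [0,1] "ate" : (S/(PP/S))/N
    [1,3] N   <
      [1,2] "near" : N\S
      [2,3] "river" : N\(N\S)
  [3,8] PP/S   >S
    [3,4] "dog" : (PP/(NP\PP))/S
    [4,8] (NP\PP)/S   >
      [4,5] "song" : ((NP\PP)/S)/N
      [5,8] N   <
        [5,6] "with" : NP/S
        [6,8] N\(NP/S)   >
          [6,7] "sent" : (N\(NP/S))/N
          [7,8] "the" : N

[0,1] (S/(PP/S))/N  lex  "ate"
[1,2] N\S  lex  "near"
[2,3] N\(N\S)  lex  "river"
[1,3] N  <  k=2
[0,3] S/(PP/S)  >  k=1
[3,4] (PP/(NP\PP))/S  lex  "dog"
[4,5] ((NP\PP)/S)/N  lex  "song"
[5,6] NP/S  lex  "with"
[6,7] (N\(NP/S))/N  lex  "sent"
[7,8] N  lex  "the"
[6,8] N\(NP/S)  >  k=7
[5,8] N  <  k=6
[4,8] (NP\PP)/S  >  k=5
[3,8] PP/S  >S  k=4
[0,8] S  >  k=3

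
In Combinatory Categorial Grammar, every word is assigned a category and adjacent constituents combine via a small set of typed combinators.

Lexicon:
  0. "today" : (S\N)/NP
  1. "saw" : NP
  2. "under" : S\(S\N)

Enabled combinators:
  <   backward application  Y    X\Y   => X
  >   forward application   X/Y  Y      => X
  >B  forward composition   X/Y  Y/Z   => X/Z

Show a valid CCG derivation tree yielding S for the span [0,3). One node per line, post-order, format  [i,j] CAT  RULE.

[0,3] S   <
  [0,2] S\N   >
    [0,1] "today" : (S\N)/NP
    [1,2] "saw" : NP
  [2,3] "under" : S\(S\N)

[0,1] (S\N)/NP  lex  "today"
[1,2] NP  lex  "saw"
[0,2] S\N  >  k=1
[2,3] S\(S\N)  lex  "under"
[0,3] S  <  k=2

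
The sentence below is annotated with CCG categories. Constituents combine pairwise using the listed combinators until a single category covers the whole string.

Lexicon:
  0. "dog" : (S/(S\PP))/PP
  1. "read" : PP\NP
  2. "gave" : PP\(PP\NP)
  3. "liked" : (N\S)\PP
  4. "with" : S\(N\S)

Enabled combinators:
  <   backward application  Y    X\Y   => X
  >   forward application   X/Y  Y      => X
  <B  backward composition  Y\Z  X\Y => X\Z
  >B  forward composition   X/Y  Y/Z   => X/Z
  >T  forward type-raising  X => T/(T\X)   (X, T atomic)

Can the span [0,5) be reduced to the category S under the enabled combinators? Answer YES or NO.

YES

[0,5] S   >
  [0,3] S/(S\PP)   >
    [0,1] "dog" : (S/(S\PP))/PP
    [1,3] PP   <
      [1,2] "read" : PP\NP
      [2,3] "gave" : PP\(PP\NP)
  [3,5] S\PP   <B
    [3,4] "liked" : (N\S)\PP
    [4,5] "with" : S\(N\S)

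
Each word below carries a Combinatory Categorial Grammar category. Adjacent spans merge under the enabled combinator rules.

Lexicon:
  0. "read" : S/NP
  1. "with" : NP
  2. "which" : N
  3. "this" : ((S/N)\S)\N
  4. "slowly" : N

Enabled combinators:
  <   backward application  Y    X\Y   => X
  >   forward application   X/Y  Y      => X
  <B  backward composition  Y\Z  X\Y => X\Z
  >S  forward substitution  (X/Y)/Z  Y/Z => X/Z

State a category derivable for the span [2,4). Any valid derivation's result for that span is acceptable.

[0,5] S   >
  [0,4] S/N   <
    [0,2] S   >
      [0,1] "read" : S/NP
      [1,2] "with" : NP
    [2,4] (S/N)\S   <
      [2,3] "which" : N
      [3,4] "this" : ((S/N)\S)\N
  [4,5] "slowly" : N

(S/N)\S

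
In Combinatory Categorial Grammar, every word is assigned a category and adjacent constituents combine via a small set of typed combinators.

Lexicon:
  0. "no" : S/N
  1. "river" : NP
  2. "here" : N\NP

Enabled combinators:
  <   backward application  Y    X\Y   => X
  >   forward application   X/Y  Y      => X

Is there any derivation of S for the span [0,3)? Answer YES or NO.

YES

[0,3] S   >
  [0,1] "no" : S/N
  [1,3] N   <
    [1,2] "river" : NP
    [2,3] "here" : N\NP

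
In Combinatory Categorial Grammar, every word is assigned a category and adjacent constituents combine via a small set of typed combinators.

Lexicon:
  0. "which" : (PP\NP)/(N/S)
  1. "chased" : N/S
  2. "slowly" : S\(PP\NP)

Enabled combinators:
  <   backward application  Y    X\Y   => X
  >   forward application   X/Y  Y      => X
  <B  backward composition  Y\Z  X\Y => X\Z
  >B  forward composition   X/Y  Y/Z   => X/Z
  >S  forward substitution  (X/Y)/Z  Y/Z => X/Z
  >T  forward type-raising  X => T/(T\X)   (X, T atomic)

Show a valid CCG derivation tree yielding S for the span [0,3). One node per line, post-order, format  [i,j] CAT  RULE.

[0,1] (PP\NP)/(N/S)  lex  "which"
[1,2] N/S  lex  "chased"
[0,2] PP\NP  >  k=1
[2,3] S\(PP\NP)  lex  "slowly"
[0,3] S  <  k=2

[0,3] S   <
  [0,2] PP\NP   >
    [0,1] "which" : (PP\NP)/(N/S)
    [1,2] "chased" : N/S
  [2,3] "slowly" : S\(PP\NP)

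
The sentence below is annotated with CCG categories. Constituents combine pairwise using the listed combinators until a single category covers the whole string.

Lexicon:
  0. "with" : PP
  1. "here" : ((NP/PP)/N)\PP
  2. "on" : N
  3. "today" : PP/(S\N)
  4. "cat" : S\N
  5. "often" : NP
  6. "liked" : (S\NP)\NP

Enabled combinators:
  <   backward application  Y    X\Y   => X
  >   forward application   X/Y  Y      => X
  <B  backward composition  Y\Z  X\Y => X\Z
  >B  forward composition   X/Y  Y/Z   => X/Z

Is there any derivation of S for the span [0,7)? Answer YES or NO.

YES

[0,7] S   <
  [0,5] NP   >
    [0,3] NP/PP   >
      [0,2] (NP/PP)/N   <
        [0,1] "with" : PP
        [1,2] "here" : ((NP/PP)/N)\PP
      [2,3] "on" : N
    [3,5] PP   >
      [3,4] "today" : PP/(S\N)
      [4,5] "cat" : S\N
  [5,7] S\NP   <
    [5,6] "often" : NP
    [6,7] "liked" : (S\NP)\NP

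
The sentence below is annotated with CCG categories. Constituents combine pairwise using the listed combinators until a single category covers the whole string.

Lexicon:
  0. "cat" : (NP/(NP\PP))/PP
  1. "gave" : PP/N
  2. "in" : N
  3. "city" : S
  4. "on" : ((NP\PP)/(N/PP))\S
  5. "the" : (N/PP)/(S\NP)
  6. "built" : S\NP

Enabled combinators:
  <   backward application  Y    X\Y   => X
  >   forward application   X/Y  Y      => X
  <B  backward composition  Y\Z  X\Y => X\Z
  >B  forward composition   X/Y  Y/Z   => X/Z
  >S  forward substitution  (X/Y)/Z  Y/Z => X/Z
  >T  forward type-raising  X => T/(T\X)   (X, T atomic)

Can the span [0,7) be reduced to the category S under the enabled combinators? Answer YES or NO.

(NP/(NP\PP))/PP PP/N N S ((NP\PP)/(N/PP))\S (N/PP)/(S\NP) S\NP
CKY chart[0,7] = {(NP/(NP\PP))/(PP\NP), N/(N\NP), NP, NP/(NP\NP), PP/(PP\NP), S/(S\NP)}; S ∉ chart

NO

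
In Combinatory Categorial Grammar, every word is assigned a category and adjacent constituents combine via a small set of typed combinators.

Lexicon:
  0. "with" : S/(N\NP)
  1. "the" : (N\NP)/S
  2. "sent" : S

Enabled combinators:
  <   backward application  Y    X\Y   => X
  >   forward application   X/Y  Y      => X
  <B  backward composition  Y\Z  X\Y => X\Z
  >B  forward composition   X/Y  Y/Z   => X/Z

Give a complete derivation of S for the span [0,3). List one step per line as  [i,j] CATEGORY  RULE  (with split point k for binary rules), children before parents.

[0,3] S   >
  [0,1] "with" : S/(N\NP)
  [1,3] N\NP   >
    [1,2] "the" : (N\NP)/S
    [2,3] "sent" : S

[0,1] S/(N\NP)  lex  "with"
[1,2] (N\NP)/S  lex  "the"
[2,3] S  lex  "sent"
[1,3] N\NP  >  k=2
[0,3] S  >  k=1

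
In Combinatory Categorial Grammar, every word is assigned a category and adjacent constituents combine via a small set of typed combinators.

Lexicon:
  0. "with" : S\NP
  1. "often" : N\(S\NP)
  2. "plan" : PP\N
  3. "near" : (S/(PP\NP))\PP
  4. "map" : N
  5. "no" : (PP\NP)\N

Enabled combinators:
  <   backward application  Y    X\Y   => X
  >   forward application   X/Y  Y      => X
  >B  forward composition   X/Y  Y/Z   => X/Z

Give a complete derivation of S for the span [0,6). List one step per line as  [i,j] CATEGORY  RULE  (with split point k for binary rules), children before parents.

[0,1] S\NP  lex  "with"
[1,2] N\(S\NP)  lex  "often"
[0,2] N  <  k=1
[2,3] PP\N  lex  "plan"
[0,3] PP  <  k=2
[3,4] (S/(PP\NP))\PP  lex  "near"
[0,4] S/(PP\NP)  <  k=3
[4,5] N  lex  "map"
[5,6] (PP\NP)\N  lex  "no"
[4,6] PP\NP  <  k=5
[0,6] S  >  k=4

[0,6] S   >
  [0,4] S/(PP\NP)   <
    [0,3] PP   <
      [0,2] N   <
        [0,1] "with" : S\NP
        [1,2] "often" : N\(S\NP)
      [2,3] "plan" : PP\N
    [3,4] "near" : (S/(PP\NP))\PP
  [4,6] PP\NP   <
    [4,5] "map" : N
    [5,6] "no" : (PP\NP)\N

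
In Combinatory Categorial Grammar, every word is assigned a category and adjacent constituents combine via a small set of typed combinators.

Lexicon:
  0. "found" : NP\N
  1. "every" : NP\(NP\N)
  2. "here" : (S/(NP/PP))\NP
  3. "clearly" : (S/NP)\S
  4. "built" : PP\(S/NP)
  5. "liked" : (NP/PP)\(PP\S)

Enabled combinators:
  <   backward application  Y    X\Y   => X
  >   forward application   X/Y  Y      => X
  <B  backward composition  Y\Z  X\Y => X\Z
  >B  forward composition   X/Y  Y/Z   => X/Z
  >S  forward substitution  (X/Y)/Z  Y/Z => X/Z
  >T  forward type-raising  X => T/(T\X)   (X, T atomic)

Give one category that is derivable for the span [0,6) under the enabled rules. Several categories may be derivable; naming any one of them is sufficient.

S

[0,6] S   >
  [0,3] S/(NP/PP)   <
    [0,2] NP   <
      [0,1] "found" : NP\N
      [1,2] "every" : NP\(NP\N)
    [2,3] "here" : (S/(NP/PP))\NP
  [3,6] NP/PP   <
    [3,5] PP\S   <B
      [3,4] "clearly" : (S/NP)\S
      [4,5] "built" : PP\(S/NP)
    [5,6] "liked" : (NP/PP)\(PP\S)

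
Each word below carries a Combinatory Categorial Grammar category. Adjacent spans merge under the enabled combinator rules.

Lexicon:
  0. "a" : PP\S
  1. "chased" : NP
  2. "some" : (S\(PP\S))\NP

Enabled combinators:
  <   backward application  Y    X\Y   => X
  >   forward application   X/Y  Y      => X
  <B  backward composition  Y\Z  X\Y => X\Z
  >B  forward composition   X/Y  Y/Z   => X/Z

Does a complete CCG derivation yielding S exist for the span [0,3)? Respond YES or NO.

[0,3] S   <
  [0,1] "a" : PP\S
  [1,3] S\(PP\S)   <
    [1,2] "chased" : NP
    [2,3] "some" : (S\(PP\S))\NP

YES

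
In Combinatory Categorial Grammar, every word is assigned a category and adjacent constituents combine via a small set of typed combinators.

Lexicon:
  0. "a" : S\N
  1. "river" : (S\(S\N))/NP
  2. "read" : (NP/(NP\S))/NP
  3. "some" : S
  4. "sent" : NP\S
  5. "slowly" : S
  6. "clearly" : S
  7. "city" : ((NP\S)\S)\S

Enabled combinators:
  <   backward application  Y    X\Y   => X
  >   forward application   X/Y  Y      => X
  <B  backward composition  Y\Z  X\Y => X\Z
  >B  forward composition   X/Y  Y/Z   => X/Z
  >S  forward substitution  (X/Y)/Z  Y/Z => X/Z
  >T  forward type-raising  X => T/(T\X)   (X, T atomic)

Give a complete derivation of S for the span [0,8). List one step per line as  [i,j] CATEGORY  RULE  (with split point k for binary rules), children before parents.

[0,1] S\N  lex  "a"
[1,2] (S\(S\N))/NP  lex  "river"
[2,3] (NP/(NP\S))/NP  lex  "read"
[3,4] S  lex  "some"
[4,5] NP\S  lex  "sent"
[3,5] NP  <  k=4
[2,5] NP/(NP\S)  >  k=3
[5,6] S  lex  "slowly"
[6,7] S  lex  "clearly"
[7,8] ((NP\S)\S)\S  lex  "city"
[6,8] (NP\S)\S  <  k=7
[5,8] NP\S  <  k=6
[2,8] NP  >  k=5
[1,8] S\(S\N)  >  k=2
[0,8] S  <  k=1

[0,8] S   <
  [0,1] "a" : S\N
  [1,8] S\(S\N)   >
    [1,2] "river" : (S\(S\N))/NP
    [2,8] NP   >
      [2,5] NP/(NP\S)   >
        [2,3] "read" : (NP/(NP\S))/NP
        [3,5] NP   <
          [3,4] "some" : S
          [4,5] "sent" : NP\S
      [5,8] NP\S   <
        [5,6] "slowly" : S
        [6,8] (NP\S)\S   <
          [6,7] "clearly" : S
          [7,8] "city" : ((NP\S)\S)\S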